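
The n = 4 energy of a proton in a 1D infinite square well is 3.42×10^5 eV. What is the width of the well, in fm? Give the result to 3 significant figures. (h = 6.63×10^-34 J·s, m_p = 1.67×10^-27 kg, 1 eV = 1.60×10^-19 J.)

L = 98.1 fm

From E_n = n²h²/(8m_pL²), L = n·h/√(8m_pE_n).
E_4 = 3.42×10^5 eV = 5.472×10^-14 J, so L = 4·6.63×10^-34/√(8·1.67×10^-27·5.472×10^-14) = 9.81×10^-14 m = 98.1 fm.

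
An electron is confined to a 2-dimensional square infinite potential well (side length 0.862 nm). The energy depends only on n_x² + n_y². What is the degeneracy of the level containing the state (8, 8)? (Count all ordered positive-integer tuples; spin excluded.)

degeneracy = 1

The level has n_x² + n_y² = 128. The ordered positive-integer solutions are (8, 8).
That gives 1 state.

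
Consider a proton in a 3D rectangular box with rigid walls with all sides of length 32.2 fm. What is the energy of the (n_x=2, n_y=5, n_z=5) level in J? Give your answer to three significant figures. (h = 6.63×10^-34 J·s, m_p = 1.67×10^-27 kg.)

For a 3D rectangular well E = (h²/8m_p)·Σ n_i²/L_i² = (6.63×10^-34)²/(8·1.67×10^-27) · [2²/(32.2 fm)² + 5²/(32.2 fm)² + 5²/(32.2 fm)²].
Evaluating gives E = 1.71×10^-12 J.

E = 1.71×10^-12 J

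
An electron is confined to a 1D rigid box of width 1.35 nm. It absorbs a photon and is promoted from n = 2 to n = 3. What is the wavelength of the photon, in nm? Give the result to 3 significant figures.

E_1 = h²/(8m_eL²) = 3.306×10^-20 J, so ΔE = (3² − 2²)E_1 = 1.653×10^-19 J.
λ = hc/ΔE = (6.626×10^-34·2.998×10^8)/1.653×10^-19 = 1.20×10^-6 m = 1.20×10^3 nm.

λ = 1.20×10^3 nm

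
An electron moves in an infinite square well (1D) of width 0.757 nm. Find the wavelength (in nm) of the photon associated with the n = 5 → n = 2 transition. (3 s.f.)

E_1 = h²/(8m_eL²) = 1.051×10^-19 J, so ΔE = (5² − 2²)E_1 = 2.207×10^-18 J.
λ = hc/ΔE = (6.626×10^-34·2.998×10^8)/2.207×10^-18 = 9.00×10^-8 m = 90.0 nm.

λ = 90.0 nm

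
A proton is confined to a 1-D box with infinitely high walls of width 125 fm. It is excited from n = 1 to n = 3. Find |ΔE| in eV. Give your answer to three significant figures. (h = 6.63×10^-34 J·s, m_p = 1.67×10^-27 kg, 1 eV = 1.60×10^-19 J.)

E_1 = h²/(8m_pL²) = 2.106×10^-15 J.
|ΔE| = |1² − 3²|·E_1 = 8·2.106×10^-15 J = 1.685×10^-14 J = 1.05×10^5 eV.

|ΔE| = 1.05×10^5 eV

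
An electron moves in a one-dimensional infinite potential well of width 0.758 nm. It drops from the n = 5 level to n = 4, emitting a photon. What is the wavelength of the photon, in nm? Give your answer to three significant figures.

E_1 = h²/(8m_eL²) = 1.049×10^-19 J, so ΔE = (5² − 4²)E_1 = 9.441×10^-19 J.
λ = hc/ΔE = (6.626×10^-34·2.998×10^8)/9.441×10^-19 = 2.10×10^-7 m = 210 nm.

λ = 210 nm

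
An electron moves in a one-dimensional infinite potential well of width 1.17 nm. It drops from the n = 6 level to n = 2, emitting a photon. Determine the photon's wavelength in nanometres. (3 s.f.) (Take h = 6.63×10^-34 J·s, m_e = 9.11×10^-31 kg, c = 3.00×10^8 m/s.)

λ = 141 nm

E_1 = h²/(8m_eL²) = 4.406×10^-20 J, so ΔE = (6² − 2²)E_1 = 1.410×10^-18 J.
λ = hc/ΔE = (6.63×10^-34·3.00×10^8)/1.410×10^-18 = 1.41×10^-7 m = 141 nm.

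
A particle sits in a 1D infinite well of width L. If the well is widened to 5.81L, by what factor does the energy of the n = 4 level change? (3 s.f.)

E_n ∝ 1/L², so the energy scales by 1/5.81² = 0.0296.

0.0296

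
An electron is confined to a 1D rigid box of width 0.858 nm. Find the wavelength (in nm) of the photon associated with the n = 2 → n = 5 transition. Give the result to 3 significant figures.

λ = 116 nm

E_1 = h²/(8m_eL²) = 8.184×10^-20 J, so ΔE = (5² − 2²)E_1 = 1.719×10^-18 J.
λ = hc/ΔE = (6.626×10^-34·2.998×10^8)/1.719×10^-18 = 1.16×10^-7 m = 116 nm.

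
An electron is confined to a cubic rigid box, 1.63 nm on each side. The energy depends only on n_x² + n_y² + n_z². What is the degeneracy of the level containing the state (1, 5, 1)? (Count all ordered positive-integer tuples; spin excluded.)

The level has n_x² + n_y² + n_z² = 27. The ordered positive-integer solutions are (1, 1, 5), (1, 5, 1), (3, 3, 3), (5, 1, 1).
That gives 4 states.

degeneracy = 4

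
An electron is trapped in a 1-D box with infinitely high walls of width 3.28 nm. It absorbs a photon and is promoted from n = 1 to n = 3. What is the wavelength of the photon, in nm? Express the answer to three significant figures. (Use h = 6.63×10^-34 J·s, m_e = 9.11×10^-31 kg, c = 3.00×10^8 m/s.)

E_1 = h²/(8m_eL²) = 5.606×10^-21 J, so ΔE = (3² − 1²)E_1 = 4.485×10^-20 J.
λ = hc/ΔE = (6.63×10^-34·3.00×10^8)/4.485×10^-20 = 4.43×10^-6 m = 4.43×10^3 nm.

λ = 4.43×10^3 nm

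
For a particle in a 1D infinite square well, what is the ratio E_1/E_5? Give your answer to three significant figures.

E_n ∝ n², so E_1/E_5 = 1²/5² = 1/25 = 0.0400.

0.0400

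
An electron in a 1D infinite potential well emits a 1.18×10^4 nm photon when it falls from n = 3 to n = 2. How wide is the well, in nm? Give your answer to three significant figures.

L = 4.23 nm

The photon carries ΔE = hc/λ = 6.626×10^-34·2.998×10^8/1.18×10^-5 m = 1.683×10^-20 J.
Since ΔE = (3² − 2²)E_1, E_1 = 3.366×10^-21 J, and L = h/√(8m_eE_1) = 4.23×10^-9 m = 4.23 nm.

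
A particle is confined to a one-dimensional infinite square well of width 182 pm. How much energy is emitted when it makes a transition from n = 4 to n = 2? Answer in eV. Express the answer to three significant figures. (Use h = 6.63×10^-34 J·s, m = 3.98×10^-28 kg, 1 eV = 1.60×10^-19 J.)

|ΔE| = 0.313 eV

E_1 = h²/(8mL²) = 4.168×10^-21 J.
|ΔE| = |4² − 2²|·E_1 = 12·4.168×10^-21 J = 5.002×10^-20 J = 0.313 eV.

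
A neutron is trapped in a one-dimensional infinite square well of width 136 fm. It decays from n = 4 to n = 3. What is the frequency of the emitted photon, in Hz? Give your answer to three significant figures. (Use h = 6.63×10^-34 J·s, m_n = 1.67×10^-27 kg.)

f = 1.88×10^19 Hz

E_1 = h²/(8m_nL²) = 1.779×10^-15 J and ΔE = (4² − 3²)E_1 = 1.245×10^-14 J.
f = ΔE/h = 1.245×10^-14/6.63×10^-34 = 1.88×10^19 Hz.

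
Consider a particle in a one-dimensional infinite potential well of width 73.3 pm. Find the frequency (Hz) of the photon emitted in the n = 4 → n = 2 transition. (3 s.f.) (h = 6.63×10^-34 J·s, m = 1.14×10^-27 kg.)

E_1 = h²/(8mL²) = 8.971×10^-21 J and ΔE = (4² − 2²)E_1 = 1.077×10^-19 J.
f = ΔE/h = 1.077×10^-19/6.63×10^-34 = 1.62×10^14 Hz.

f = 1.62×10^14 Hz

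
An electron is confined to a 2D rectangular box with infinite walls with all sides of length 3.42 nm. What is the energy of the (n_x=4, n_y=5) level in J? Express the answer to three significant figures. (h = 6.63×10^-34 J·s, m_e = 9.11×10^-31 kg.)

For a 2D rectangular well E = (h²/8m_e)·Σ n_i²/L_i² = (6.63×10^-34)²/(8·9.11×10^-31) · [4²/(3.42 nm)² + 5²/(3.42 nm)²].
Evaluating gives E = 2.11×10^-19 J.

E = 2.11×10^-19 J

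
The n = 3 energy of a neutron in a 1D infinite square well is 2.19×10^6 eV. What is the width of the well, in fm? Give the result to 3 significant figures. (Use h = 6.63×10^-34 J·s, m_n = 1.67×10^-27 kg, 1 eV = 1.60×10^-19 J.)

From E_n = n²h²/(8m_nL²), L = n·h/√(8m_nE_n).
E_3 = 2.19×10^6 eV = 3.504×10^-13 J, so L = 3·6.63×10^-34/√(8·1.67×10^-27·3.504×10^-13) = 2.91×10^-14 m = 29.1 fm.

L = 29.1 fm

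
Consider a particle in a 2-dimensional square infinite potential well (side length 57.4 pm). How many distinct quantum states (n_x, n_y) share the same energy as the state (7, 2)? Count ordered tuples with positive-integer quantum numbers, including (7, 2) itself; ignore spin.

The level has n_x² + n_y² = 53. The ordered positive-integer solutions are (2, 7), (7, 2).
That gives 2 states.

degeneracy = 2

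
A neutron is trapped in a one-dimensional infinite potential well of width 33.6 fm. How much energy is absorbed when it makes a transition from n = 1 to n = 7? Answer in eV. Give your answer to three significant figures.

|ΔE| = 8.70×10^6 eV

E_1 = h²/(8m_nL²) = 2.902×10^-14 J.
|ΔE| = |1² − 7²|·E_1 = 48·2.902×10^-14 J = 1.393×10^-12 J = 8.70×10^6 eV.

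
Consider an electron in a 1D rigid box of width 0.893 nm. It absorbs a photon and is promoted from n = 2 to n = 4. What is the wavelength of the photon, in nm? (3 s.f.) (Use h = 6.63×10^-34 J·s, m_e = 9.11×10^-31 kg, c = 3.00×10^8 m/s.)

λ = 219 nm

E_1 = h²/(8m_eL²) = 7.563×10^-20 J, so ΔE = (4² − 2²)E_1 = 9.076×10^-19 J.
λ = hc/ΔE = (6.63×10^-34·3.00×10^8)/9.076×10^-19 = 2.19×10^-7 m = 219 nm.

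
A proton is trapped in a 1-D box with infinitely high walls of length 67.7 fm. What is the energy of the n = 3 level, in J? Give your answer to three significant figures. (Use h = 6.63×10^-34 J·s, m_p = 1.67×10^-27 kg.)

For an infinite well E_n = n²h²/(8m_pL²), so E_1 = h²/(8m_pL²) = (6.63×10^-34)²/(8·1.67×10^-27·(6.77×10^-14 m)²) = 7.179×10^-15 J.
Then E_3 = 3²·E_1 = 9·7.179×10^-15 J = 6.46×10^-14 J.

E_3 = 6.46×10^-14 J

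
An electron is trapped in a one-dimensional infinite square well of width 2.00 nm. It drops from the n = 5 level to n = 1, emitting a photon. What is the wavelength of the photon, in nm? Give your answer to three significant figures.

E_1 = h²/(8m_eL²) = 1.506×10^-20 J, so ΔE = (5² − 1²)E_1 = 3.614×10^-19 J.
λ = hc/ΔE = (6.626×10^-34·2.998×10^8)/3.614×10^-19 = 5.50×10^-7 m = 550 nm.

λ = 550 nm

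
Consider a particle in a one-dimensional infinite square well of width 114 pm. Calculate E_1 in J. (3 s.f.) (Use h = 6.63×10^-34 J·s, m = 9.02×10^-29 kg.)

E_1 = 4.69×10^-20 J

For an infinite well E_n = n²h²/(8mL²), so E_1 = h²/(8mL²) = (6.63×10^-34)²/(8·9.02×10^-29·(1.14×10^-10 m)²) = 4.687×10^-20 J.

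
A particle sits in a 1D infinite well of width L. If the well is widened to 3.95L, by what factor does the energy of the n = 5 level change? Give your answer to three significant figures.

E_n ∝ 1/L², so the energy scales by 1/3.95² = 0.0641.

0.0641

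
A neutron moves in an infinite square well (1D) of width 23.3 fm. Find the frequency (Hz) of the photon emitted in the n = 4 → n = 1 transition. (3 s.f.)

f = 1.37×10^21 Hz

E_1 = h²/(8m_nL²) = 6.035×10^-14 J and ΔE = (4² − 1²)E_1 = 9.053×10^-13 J.
f = ΔE/h = 9.053×10^-13/6.626×10^-34 = 1.37×10^21 Hz.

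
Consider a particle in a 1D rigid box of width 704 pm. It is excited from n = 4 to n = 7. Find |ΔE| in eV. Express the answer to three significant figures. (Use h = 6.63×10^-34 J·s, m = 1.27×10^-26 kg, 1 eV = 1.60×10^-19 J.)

E_1 = h²/(8mL²) = 8.729×10^-24 J.
|ΔE| = |4² − 7²|·E_1 = 33·8.729×10^-24 J = 2.881×10^-22 J = 0.00180 eV.

|ΔE| = 0.00180 eV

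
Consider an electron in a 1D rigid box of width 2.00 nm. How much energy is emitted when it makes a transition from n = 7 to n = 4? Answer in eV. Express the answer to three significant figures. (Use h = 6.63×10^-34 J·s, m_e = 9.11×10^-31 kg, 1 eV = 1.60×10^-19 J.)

|ΔE| = 3.11 eV

E_1 = h²/(8m_eL²) = 1.508×10^-20 J.
|ΔE| = |7² − 4²|·E_1 = 33·1.508×10^-20 J = 4.976×10^-19 J = 3.11 eV.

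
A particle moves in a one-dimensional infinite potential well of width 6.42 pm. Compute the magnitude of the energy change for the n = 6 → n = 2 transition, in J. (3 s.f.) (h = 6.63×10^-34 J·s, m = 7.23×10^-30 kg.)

|ΔE| = 5.90×10^-15 J

E_1 = h²/(8mL²) = 1.844×10^-16 J.
|ΔE| = |6² − 2²|·E_1 = 32·1.844×10^-16 J = 5.90×10^-15 J.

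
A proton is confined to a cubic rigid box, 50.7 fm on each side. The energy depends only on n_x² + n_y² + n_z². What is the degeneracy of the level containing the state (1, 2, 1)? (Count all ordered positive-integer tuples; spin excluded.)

The level has n_x² + n_y² + n_z² = 6. The ordered positive-integer solutions are (1, 1, 2), (1, 2, 1), (2, 1, 1).
That gives 3 states.

degeneracy = 3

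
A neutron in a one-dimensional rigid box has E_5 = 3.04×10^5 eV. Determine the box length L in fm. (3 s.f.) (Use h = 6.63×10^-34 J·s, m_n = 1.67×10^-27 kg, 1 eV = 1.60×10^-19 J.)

L = 130 fm

From E_n = n²h²/(8m_nL²), L = n·h/√(8m_nE_n).
E_5 = 3.04×10^5 eV = 4.864×10^-14 J, so L = 5·6.63×10^-34/√(8·1.67×10^-27·4.864×10^-14) = 1.30×10^-13 m = 130 fm.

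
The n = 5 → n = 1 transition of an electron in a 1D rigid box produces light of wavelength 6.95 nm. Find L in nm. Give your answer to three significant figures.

L = 0.225 nm

The photon carries ΔE = hc/λ = 6.626×10^-34·2.998×10^8/6.95×10^-9 m = 2.858×10^-17 J.
Since ΔE = (5² − 1²)E_1, E_1 = 1.191×10^-18 J, and L = h/√(8m_eE_1) = 2.25×10^-10 m = 0.225 nm.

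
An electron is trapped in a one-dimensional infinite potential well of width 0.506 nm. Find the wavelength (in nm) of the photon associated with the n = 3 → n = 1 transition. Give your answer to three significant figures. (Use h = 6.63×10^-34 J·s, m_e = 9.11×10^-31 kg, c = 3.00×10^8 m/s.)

λ = 106 nm

E_1 = h²/(8m_eL²) = 2.356×10^-19 J, so ΔE = (3² − 1²)E_1 = 1.885×10^-18 J.
λ = hc/ΔE = (6.63×10^-34·3.00×10^8)/1.885×10^-18 = 1.06×10^-7 m = 106 nm.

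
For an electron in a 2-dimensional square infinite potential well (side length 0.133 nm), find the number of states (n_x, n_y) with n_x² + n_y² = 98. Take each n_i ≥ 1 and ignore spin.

The level has n_x² + n_y² = 98. The ordered positive-integer solutions are (7, 7).
That gives 1 state.

degeneracy = 1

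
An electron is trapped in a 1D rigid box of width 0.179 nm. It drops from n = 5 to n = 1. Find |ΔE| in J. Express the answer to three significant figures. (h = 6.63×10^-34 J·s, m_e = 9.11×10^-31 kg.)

|ΔE| = 4.52×10^-17 J

E_1 = h²/(8m_eL²) = 1.882×10^-18 J.
|ΔE| = |5² − 1²|·E_1 = 24·1.882×10^-18 J = 4.52×10^-17 J.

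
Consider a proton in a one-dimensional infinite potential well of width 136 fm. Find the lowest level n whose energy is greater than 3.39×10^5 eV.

n = 6

E_1 = h²/(8m_pL²) = 1.774×10^-15 J = 1.107×10^4 eV.
Need n² > 3.39×10^5/1.107×10^4 = 30.62, i.e. n > 5.534.
The smallest integer satisfying this is n = 6.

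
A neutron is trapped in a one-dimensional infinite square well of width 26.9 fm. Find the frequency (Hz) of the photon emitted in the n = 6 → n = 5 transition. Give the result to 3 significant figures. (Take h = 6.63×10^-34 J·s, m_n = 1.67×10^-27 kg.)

E_1 = h²/(8m_nL²) = 4.547×10^-14 J and ΔE = (6² − 5²)E_1 = 5.002×10^-13 J.
f = ΔE/h = 5.002×10^-13/6.63×10^-34 = 7.54×10^20 Hz.

f = 7.54×10^20 Hz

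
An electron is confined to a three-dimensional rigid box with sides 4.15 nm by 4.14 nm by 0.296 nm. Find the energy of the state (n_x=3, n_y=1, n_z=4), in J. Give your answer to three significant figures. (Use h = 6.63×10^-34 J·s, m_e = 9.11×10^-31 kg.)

E = 1.10×10^-17 J

For a 3D rectangular well E = (h²/8m_e)·Σ n_i²/L_i² = (6.63×10^-34)²/(8·9.11×10^-31) · [3²/(4.15 nm)² + 1²/(4.14 nm)² + 4²/(0.296 nm)²].
Evaluating gives E = 1.10×10^-17 J.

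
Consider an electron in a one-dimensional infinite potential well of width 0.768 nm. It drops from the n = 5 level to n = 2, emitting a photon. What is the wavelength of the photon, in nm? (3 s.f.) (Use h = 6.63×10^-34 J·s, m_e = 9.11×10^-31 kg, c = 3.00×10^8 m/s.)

λ = 92.6 nm

E_1 = h²/(8m_eL²) = 1.023×10^-19 J, so ΔE = (5² − 2²)E_1 = 2.148×10^-18 J.
λ = hc/ΔE = (6.63×10^-34·3.00×10^8)/2.148×10^-18 = 9.26×10^-8 m = 92.6 nm.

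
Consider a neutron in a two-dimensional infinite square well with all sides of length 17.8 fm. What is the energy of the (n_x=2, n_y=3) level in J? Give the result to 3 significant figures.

E = 1.34×10^-12 J

For a 2D rectangular well E = (h²/8m_n)·Σ n_i²/L_i² = (6.626×10^-34)²/(8·1.675×10^-27) · [2²/(17.8 fm)² + 3²/(17.8 fm)²].
Evaluating gives E = 1.34×10^-12 J.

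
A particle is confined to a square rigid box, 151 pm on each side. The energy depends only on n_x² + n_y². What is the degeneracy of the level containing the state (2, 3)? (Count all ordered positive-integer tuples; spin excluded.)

The level has n_x² + n_y² = 13. The ordered positive-integer solutions are (2, 3), (3, 2).
That gives 2 states.

degeneracy = 2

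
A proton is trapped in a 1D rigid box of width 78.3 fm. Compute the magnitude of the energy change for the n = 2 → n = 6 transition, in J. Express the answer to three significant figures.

|ΔE| = 1.71×10^-13 J

E_1 = h²/(8m_pL²) = 5.350×10^-15 J.
|ΔE| = |2² − 6²|·E_1 = 32·5.350×10^-15 J = 1.71×10^-13 J.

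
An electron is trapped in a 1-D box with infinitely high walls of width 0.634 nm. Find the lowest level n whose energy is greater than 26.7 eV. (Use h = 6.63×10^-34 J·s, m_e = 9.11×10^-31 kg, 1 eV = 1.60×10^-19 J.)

E_1 = h²/(8m_eL²) = 1.501×10^-19 J = 0.9381 eV.
Need n² > 26.7/0.9381 = 28.46, i.e. n > 5.335.
The smallest integer satisfying this is n = 6.

n = 6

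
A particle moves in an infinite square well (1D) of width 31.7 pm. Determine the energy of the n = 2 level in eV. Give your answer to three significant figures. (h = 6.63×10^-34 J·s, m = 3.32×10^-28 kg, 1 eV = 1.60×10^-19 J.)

For an infinite well E_n = n²h²/(8mL²), so E_1 = h²/(8mL²) = (6.63×10^-34)²/(8·3.32×10^-28·(3.17×10^-11 m)²) = 1.647×10^-19 J.
Then E_2 = 2²·E_1 = 4·1.647×10^-19 J = 6.588×10^-19 J.
Converting, E_2 = 6.588×10^-19 J / (1.60×10^-19 J/eV) = 4.12 eV.

E_2 = 4.12 eV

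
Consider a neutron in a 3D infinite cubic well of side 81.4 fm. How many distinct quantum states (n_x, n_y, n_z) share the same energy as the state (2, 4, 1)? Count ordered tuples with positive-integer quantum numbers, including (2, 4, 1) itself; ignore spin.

The level has n_x² + n_y² + n_z² = 21. The ordered positive-integer solutions are (1, 2, 4), (1, 4, 2), (2, 1, 4), (2, 4, 1), (4, 1, 2), (4, 2, 1).
That gives 6 states.

degeneracy = 6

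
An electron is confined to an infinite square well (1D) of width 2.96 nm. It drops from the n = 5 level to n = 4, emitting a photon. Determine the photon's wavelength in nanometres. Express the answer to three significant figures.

E_1 = h²/(8m_eL²) = 6.876×10^-21 J, so ΔE = (5² − 4²)E_1 = 6.188×10^-20 J.
λ = hc/ΔE = (6.626×10^-34·2.998×10^8)/6.188×10^-20 = 3.21×10^-6 m = 3.21×10^3 nm.

λ = 3.21×10^3 nm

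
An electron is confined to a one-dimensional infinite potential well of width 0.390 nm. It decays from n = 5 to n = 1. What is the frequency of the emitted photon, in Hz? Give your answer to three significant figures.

E_1 = h²/(8m_eL²) = 3.961×10^-19 J and ΔE = (5² − 1²)E_1 = 9.506×10^-18 J.
f = ΔE/h = 9.506×10^-18/6.626×10^-34 = 1.43×10^16 Hz.

f = 1.43×10^16 Hz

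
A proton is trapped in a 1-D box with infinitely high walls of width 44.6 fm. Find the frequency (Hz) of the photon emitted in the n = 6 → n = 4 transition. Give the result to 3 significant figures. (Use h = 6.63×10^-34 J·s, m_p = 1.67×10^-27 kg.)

E_1 = h²/(8m_pL²) = 1.654×10^-14 J and ΔE = (6² − 4²)E_1 = 3.308×10^-13 J.
f = ΔE/h = 3.308×10^-13/6.63×10^-34 = 4.99×10^20 Hz.

f = 4.99×10^20 Hz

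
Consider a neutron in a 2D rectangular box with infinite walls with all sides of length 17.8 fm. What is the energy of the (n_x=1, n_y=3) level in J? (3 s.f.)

For a 2D rectangular well E = (h²/8m_n)·Σ n_i²/L_i² = (6.626×10^-34)²/(8·1.675×10^-27) · [1²/(17.8 fm)² + 3²/(17.8 fm)²].
Evaluating gives E = 1.03×10^-12 J.

E = 1.03×10^-12 J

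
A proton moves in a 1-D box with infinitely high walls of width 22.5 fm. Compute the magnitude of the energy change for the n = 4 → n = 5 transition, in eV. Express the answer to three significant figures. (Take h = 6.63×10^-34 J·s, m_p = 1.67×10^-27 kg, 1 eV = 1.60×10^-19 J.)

E_1 = h²/(8m_pL²) = 6.499×10^-14 J.
|ΔE| = |4² − 5²|·E_1 = 9·6.499×10^-14 J = 5.849×10^-13 J = 3.66×10^6 eV.

|ΔE| = 3.66×10^6 eV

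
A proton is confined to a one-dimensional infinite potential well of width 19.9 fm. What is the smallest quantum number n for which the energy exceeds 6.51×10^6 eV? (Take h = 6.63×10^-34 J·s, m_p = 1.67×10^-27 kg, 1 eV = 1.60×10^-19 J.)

n = 4

E_1 = h²/(8m_pL²) = 8.308×10^-14 J = 5.192×10^5 eV.
Need n² > 6.51×10^6/5.192×10^5 = 12.54, i.e. n > 3.541.
The smallest integer satisfying this is n = 4.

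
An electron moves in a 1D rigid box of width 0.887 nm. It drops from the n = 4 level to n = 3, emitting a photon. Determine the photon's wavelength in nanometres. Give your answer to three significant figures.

λ = 371 nm

E_1 = h²/(8m_eL²) = 7.658×10^-20 J, so ΔE = (4² − 3²)E_1 = 5.361×10^-19 J.
λ = hc/ΔE = (6.626×10^-34·2.998×10^8)/5.361×10^-19 = 3.71×10^-7 m = 371 nm.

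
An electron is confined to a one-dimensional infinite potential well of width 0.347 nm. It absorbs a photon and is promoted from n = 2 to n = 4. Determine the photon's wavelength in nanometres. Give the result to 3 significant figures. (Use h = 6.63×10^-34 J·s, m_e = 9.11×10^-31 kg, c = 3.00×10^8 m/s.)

E_1 = h²/(8m_eL²) = 5.009×10^-19 J, so ΔE = (4² − 2²)E_1 = 6.011×10^-18 J.
λ = hc/ΔE = (6.63×10^-34·3.00×10^8)/6.011×10^-18 = 3.31×10^-8 m = 33.1 nm.

λ = 33.1 nm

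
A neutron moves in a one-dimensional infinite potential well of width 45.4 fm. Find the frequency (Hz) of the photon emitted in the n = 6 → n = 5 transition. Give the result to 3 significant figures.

f = 2.64×10^20 Hz

E_1 = h²/(8m_nL²) = 1.590×10^-14 J and ΔE = (6² − 5²)E_1 = 1.749×10^-13 J.
f = ΔE/h = 1.749×10^-13/6.626×10^-34 = 2.64×10^20 Hz.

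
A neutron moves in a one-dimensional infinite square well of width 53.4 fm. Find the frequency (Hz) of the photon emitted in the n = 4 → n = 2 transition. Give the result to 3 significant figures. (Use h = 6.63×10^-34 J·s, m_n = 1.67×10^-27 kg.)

E_1 = h²/(8m_nL²) = 1.154×10^-14 J and ΔE = (4² − 2²)E_1 = 1.385×10^-13 J.
f = ΔE/h = 1.385×10^-13/6.63×10^-34 = 2.09×10^20 Hz.

f = 2.09×10^20 Hz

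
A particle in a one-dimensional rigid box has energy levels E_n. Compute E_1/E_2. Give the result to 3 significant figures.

0.250

E_n ∝ n², so E_1/E_2 = 1²/2² = 1/4 = 0.250.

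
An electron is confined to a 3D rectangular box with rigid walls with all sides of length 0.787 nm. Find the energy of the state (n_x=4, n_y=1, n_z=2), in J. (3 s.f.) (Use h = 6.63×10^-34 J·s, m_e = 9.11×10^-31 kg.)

E = 2.04×10^-18 J

For a 3D rectangular well E = (h²/8m_e)·Σ n_i²/L_i² = (6.63×10^-34)²/(8·9.11×10^-31) · [4²/(0.787 nm)² + 1²/(0.787 nm)² + 2²/(0.787 nm)²].
Evaluating gives E = 2.04×10^-18 J.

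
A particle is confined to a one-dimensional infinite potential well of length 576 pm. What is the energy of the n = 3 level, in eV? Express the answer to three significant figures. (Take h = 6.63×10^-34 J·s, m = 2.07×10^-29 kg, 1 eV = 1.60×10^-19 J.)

E_3 = 0.450 eV

For an infinite well E_n = n²h²/(8mL²), so E_1 = h²/(8mL²) = (6.63×10^-34)²/(8·2.07×10^-29·(5.76×10^-10 m)²) = 8.001×10^-21 J.
Then E_3 = 3²·E_1 = 9·8.001×10^-21 J = 7.201×10^-20 J.
Converting, E_3 = 7.201×10^-20 J / (1.60×10^-19 J/eV) = 0.450 eV.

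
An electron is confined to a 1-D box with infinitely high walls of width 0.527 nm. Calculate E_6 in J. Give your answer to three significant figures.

E_6 = 7.81×10^-18 J

For an infinite well E_n = n²h²/(8m_eL²), so E_1 = h²/(8m_eL²) = (6.626×10^-34)²/(8·9.109×10^-31·(5.27×10^-10 m)²) = 2.169×10^-19 J.
Then E_6 = 6²·E_1 = 36·2.169×10^-19 J = 7.81×10^-18 J.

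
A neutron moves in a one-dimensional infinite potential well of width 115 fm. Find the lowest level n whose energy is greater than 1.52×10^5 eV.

E_1 = h²/(8m_nL²) = 2.477×10^-15 J = 1.546×10^4 eV.
Need n² > 1.52×10^5/1.546×10^4 = 9.832, i.e. n > 3.136.
The smallest integer satisfying this is n = 4.

n = 4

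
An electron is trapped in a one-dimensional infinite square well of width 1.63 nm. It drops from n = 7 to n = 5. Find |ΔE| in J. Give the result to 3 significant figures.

|ΔE| = 5.44×10^-19 J

E_1 = h²/(8m_eL²) = 2.268×10^-20 J.
|ΔE| = |7² − 5²|·E_1 = 24·2.268×10^-20 J = 5.44×10^-19 J.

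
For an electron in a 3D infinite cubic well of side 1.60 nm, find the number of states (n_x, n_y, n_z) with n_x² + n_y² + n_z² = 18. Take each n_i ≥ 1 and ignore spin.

The level has n_x² + n_y² + n_z² = 18. The ordered positive-integer solutions are (1, 1, 4), (1, 4, 1), (4, 1, 1).
That gives 3 states.

degeneracy = 3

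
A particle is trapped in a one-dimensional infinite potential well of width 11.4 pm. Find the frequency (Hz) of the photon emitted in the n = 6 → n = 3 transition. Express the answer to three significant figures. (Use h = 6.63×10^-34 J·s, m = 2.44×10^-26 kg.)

f = 7.06×10^14 Hz

E_1 = h²/(8mL²) = 1.733×10^-20 J and ΔE = (6² − 3²)E_1 = 4.679×10^-19 J.
f = ΔE/h = 4.679×10^-19/6.63×10^-34 = 7.06×10^14 Hz.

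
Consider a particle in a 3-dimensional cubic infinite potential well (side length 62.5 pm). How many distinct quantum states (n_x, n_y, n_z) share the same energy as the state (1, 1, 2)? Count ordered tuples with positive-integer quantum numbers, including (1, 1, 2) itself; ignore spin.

degeneracy = 3

The level has n_x² + n_y² + n_z² = 6. The ordered positive-integer solutions are (1, 1, 2), (1, 2, 1), (2, 1, 1).
That gives 3 states.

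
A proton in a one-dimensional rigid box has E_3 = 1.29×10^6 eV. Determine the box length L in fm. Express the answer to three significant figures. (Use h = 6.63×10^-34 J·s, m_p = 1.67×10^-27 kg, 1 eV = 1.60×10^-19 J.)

L = 37.9 fm

From E_n = n²h²/(8m_pL²), L = n·h/√(8m_pE_n).
E_3 = 1.29×10^6 eV = 2.064×10^-13 J, so L = 3·6.63×10^-34/√(8·1.67×10^-27·2.064×10^-13) = 3.79×10^-14 m = 37.9 fm.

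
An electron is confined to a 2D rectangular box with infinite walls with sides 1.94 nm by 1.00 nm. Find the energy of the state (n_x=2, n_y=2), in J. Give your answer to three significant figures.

For a 2D rectangular well E = (h²/8m_e)·Σ n_i²/L_i² = (6.626×10^-34)²/(8·9.109×10^-31) · [2²/(1.94 nm)² + 2²/(1.00 nm)²].
Evaluating gives E = 3.05×10^-19 J.

E = 3.05×10^-19 J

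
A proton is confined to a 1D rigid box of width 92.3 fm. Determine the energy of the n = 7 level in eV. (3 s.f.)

E_7 = 1.18×10^6 eV

For an infinite well E_n = n²h²/(8m_pL²), so E_1 = h²/(8m_pL²) = (6.626×10^-34)²/(8·1.673×10^-27·(9.23×10^-14 m)²) = 3.850×10^-15 J.
Then E_7 = 7²·E_1 = 49·3.850×10^-15 J = 1.886×10^-13 J.
Converting, E_7 = 1.886×10^-13 J / (1.602×10^-19 J/eV) = 1.18×10^6 eV.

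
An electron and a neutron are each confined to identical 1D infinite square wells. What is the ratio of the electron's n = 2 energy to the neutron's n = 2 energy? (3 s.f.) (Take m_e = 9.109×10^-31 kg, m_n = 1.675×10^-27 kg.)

1.84×10^3

E_n ∝ 1/m at fixed n and L, so the ratio is m_n/m_e = 1.675×10^-27/9.109×10^-31 = 1.84×10^3.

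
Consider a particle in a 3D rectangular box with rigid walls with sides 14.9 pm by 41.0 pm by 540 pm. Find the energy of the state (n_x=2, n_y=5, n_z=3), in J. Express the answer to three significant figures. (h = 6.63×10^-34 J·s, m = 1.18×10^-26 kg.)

For a 3D rectangular well E = (h²/8m)·Σ n_i²/L_i² = (6.63×10^-34)²/(8·1.18×10^-26) · [2²/(14.9 pm)² + 5²/(41.0 pm)² + 3²/(540 pm)²].
Evaluating gives E = 1.53×10^-19 J.

E = 1.53×10^-19 J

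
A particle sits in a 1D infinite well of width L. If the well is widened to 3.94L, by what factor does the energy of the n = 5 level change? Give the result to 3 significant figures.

E_n ∝ 1/L², so the energy scales by 1/3.94² = 0.0644.

0.0644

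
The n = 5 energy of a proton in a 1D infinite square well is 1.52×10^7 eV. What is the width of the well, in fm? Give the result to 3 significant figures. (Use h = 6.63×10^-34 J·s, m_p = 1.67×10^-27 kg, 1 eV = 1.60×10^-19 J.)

L = 18.4 fm

From E_n = n²h²/(8m_pL²), L = n·h/√(8m_pE_n).
E_5 = 1.52×10^7 eV = 2.432×10^-12 J, so L = 5·6.63×10^-34/√(8·1.67×10^-27·2.432×10^-12) = 1.84×10^-14 m = 18.4 fm.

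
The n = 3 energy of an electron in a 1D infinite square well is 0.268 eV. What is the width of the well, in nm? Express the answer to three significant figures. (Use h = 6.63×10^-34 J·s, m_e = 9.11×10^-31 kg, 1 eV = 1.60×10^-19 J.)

From E_n = n²h²/(8m_eL²), L = n·h/√(8m_eE_n).
E_3 = 0.268 eV = 4.288×10^-20 J, so L = 3·6.63×10^-34/√(8·9.11×10^-31·4.288×10^-20) = 3.56×10^-9 m = 3.56 nm.

L = 3.56 nm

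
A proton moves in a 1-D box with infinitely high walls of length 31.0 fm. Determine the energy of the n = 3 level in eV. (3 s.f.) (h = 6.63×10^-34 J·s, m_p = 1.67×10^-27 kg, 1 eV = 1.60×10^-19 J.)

E_3 = 1.93×10^6 eV

For an infinite well E_n = n²h²/(8m_pL²), so E_1 = h²/(8m_pL²) = (6.63×10^-34)²/(8·1.67×10^-27·(3.10×10^-14 m)²) = 3.424×10^-14 J.
Then E_3 = 3²·E_1 = 9·3.424×10^-14 J = 3.082×10^-13 J.
Converting, E_3 = 3.082×10^-13 J / (1.60×10^-19 J/eV) = 1.93×10^6 eV.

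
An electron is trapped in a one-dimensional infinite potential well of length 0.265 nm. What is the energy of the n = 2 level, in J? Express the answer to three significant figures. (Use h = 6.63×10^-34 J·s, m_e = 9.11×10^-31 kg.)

For an infinite well E_n = n²h²/(8m_eL²), so E_1 = h²/(8m_eL²) = (6.63×10^-34)²/(8·9.11×10^-31·(2.65×10^-10 m)²) = 8.589×10^-19 J.
Then E_2 = 2²·E_1 = 4·8.589×10^-19 J = 3.44×10^-18 J.

E_2 = 3.44×10^-18 J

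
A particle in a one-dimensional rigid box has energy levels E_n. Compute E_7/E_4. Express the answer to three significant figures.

E_n ∝ n², so E_7/E_4 = 7²/4² = 49/16 = 3.06.

3.06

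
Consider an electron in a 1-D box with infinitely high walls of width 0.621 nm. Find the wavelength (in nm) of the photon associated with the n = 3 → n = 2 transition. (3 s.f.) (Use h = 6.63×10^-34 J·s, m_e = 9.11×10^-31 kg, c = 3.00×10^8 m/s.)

E_1 = h²/(8m_eL²) = 1.564×10^-19 J, so ΔE = (3² − 2²)E_1 = 7.820×10^-19 J.
λ = hc/ΔE = (6.63×10^-34·3.00×10^8)/7.820×10^-19 = 2.54×10^-7 m = 254 nm.

λ = 254 nm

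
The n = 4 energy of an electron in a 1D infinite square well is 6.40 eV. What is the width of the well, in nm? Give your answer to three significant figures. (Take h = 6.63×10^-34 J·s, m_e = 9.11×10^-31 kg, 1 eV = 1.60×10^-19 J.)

L = 0.971 nm

From E_n = n²h²/(8m_eL²), L = n·h/√(8m_eE_n).
E_4 = 6.40 eV = 1.024×10^-18 J, so L = 4·6.63×10^-34/√(8·9.11×10^-31·1.024×10^-18) = 9.71×10^-10 m = 0.971 nm.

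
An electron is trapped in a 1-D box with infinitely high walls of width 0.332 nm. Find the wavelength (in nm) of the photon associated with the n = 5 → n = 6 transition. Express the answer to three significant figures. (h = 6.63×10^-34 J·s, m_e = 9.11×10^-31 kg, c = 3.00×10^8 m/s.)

E_1 = h²/(8m_eL²) = 5.472×10^-19 J, so ΔE = (6² − 5²)E_1 = 6.019×10^-18 J.
λ = hc/ΔE = (6.63×10^-34·3.00×10^8)/6.019×10^-18 = 3.30×10^-8 m = 33.0 nm.

λ = 33.0 nm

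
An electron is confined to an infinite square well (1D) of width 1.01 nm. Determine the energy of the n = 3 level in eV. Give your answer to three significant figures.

For an infinite well E_n = n²h²/(8m_eL²), so E_1 = h²/(8m_eL²) = (6.626×10^-34)²/(8·9.109×10^-31·(1.01×10^-9 m)²) = 5.906×10^-20 J.
Then E_3 = 3²·E_1 = 9·5.906×10^-20 J = 5.315×10^-19 J.
Converting, E_3 = 5.315×10^-19 J / (1.602×10^-19 J/eV) = 3.32 eV.

E_3 = 3.32 eV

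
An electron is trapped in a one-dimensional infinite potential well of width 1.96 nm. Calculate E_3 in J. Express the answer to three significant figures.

E_3 = 1.41×10^-19 J

For an infinite well E_n = n²h²/(8m_eL²), so E_1 = h²/(8m_eL²) = (6.626×10^-34)²/(8·9.109×10^-31·(1.96×10^-9 m)²) = 1.568×10^-20 J.
Then E_3 = 3²·E_1 = 9·1.568×10^-20 J = 1.41×10^-19 J.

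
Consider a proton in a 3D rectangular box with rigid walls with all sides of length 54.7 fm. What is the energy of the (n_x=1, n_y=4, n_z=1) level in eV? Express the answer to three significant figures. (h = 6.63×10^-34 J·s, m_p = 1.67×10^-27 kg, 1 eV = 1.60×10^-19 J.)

E = 1.24×10^6 eV

For a 3D rectangular well E = (h²/8m_p)·Σ n_i²/L_i² = (6.63×10^-34)²/(8·1.67×10^-27) · [1²/(54.7 fm)² + 4²/(54.7 fm)² + 1²/(54.7 fm)²].
Evaluating gives E = 1.979×10^-13 J = 1.24×10^6 eV.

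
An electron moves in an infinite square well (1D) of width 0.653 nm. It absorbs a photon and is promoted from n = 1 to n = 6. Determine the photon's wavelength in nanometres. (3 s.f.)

E_1 = h²/(8m_eL²) = 1.413×10^-19 J, so ΔE = (6² − 1²)E_1 = 4.945×10^-18 J.
λ = hc/ΔE = (6.626×10^-34·2.998×10^8)/4.945×10^-18 = 4.02×10^-8 m = 40.2 nm.

λ = 40.2 nm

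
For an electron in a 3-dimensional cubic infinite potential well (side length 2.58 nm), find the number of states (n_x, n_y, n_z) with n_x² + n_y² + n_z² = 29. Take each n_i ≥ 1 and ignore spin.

degeneracy = 6

The level has n_x² + n_y² + n_z² = 29. The ordered positive-integer solutions are (2, 3, 4), (2, 4, 3), (3, 2, 4), (3, 4, 2), (4, 2, 3), (4, 3, 2).
That gives 6 states.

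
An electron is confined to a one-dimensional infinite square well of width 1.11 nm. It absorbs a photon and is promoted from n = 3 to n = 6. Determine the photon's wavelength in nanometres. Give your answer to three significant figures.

E_1 = h²/(8m_eL²) = 4.890×10^-20 J, so ΔE = (6² − 3²)E_1 = 1.320×10^-18 J.
λ = hc/ΔE = (6.626×10^-34·2.998×10^8)/1.320×10^-18 = 1.50×10^-7 m = 150 nm.

λ = 150 nm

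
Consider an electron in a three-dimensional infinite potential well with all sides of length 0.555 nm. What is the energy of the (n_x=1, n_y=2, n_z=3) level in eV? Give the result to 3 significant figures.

For a 3D rectangular well E = (h²/8m_e)·Σ n_i²/L_i² = (6.626×10^-34)²/(8·9.109×10^-31) · [1²/(0.555 nm)² + 2²/(0.555 nm)² + 3²/(0.555 nm)²].
Evaluating gives E = 2.738×10^-18 J = 17.1 eV.

E = 17.1 eV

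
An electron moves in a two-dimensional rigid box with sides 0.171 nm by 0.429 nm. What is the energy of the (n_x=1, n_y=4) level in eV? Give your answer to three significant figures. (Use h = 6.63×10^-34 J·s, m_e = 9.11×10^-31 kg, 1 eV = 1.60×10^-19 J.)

E = 45.7 eV

For a 2D rectangular well E = (h²/8m_e)·Σ n_i²/L_i² = (6.63×10^-34)²/(8·9.11×10^-31) · [1²/(0.171 nm)² + 4²/(0.429 nm)²].
Evaluating gives E = 7.306×10^-18 J = 45.7 eV.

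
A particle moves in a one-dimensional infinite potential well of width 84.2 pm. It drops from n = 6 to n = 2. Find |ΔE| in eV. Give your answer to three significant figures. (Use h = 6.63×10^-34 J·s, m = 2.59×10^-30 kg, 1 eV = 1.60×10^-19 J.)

E_1 = h²/(8mL²) = 2.992×10^-18 J.
|ΔE| = |6² − 2²|·E_1 = 32·2.992×10^-18 J = 9.574×10^-17 J = 598 eV.

|ΔE| = 598 eV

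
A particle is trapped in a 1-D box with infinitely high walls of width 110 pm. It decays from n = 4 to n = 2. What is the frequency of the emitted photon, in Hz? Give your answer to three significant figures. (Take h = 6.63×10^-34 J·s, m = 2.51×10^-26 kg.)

E_1 = h²/(8mL²) = 1.809×10^-22 J and ΔE = (4² − 2²)E_1 = 2.171×10^-21 J.
f = ΔE/h = 2.171×10^-21/6.63×10^-34 = 3.27×10^12 Hz.

f = 3.27×10^12 Hz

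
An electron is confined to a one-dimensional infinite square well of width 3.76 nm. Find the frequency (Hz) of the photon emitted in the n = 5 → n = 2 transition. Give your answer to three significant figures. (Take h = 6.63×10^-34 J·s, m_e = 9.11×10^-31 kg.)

E_1 = h²/(8m_eL²) = 4.266×10^-21 J and ΔE = (5² − 2²)E_1 = 8.959×10^-20 J.
f = ΔE/h = 8.959×10^-20/6.63×10^-34 = 1.35×10^14 Hz.

f = 1.35×10^14 Hz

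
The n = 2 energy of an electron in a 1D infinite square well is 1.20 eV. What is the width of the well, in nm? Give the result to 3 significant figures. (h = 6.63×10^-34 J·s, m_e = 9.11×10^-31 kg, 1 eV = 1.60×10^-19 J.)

L = 1.12 nm

From E_n = n²h²/(8m_eL²), L = n·h/√(8m_eE_n).
E_2 = 1.20 eV = 1.920×10^-19 J, so L = 2·6.63×10^-34/√(8·9.11×10^-31·1.920×10^-19) = 1.12×10^-9 m = 1.12 nm.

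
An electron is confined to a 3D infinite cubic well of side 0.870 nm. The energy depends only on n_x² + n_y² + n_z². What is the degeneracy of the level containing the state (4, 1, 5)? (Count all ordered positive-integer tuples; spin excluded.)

The level has n_x² + n_y² + n_z² = 42. The ordered positive-integer solutions are (1, 4, 5), (1, 5, 4), (4, 1, 5), (4, 5, 1), (5, 1, 4), (5, 4, 1).
That gives 6 states.

degeneracy = 6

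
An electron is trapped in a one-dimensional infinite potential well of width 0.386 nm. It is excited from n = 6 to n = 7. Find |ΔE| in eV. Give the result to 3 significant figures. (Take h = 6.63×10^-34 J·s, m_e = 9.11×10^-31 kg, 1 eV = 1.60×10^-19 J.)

|ΔE| = 32.9 eV

E_1 = h²/(8m_eL²) = 4.048×10^-19 J.
|ΔE| = |6² − 7²|·E_1 = 13·4.048×10^-19 J = 5.262×10^-18 J = 32.9 eV.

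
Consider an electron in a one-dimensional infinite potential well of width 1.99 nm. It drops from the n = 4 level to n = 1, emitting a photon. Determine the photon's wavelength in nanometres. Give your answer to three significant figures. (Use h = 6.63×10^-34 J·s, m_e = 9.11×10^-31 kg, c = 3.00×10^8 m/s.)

E_1 = h²/(8m_eL²) = 1.523×10^-20 J, so ΔE = (4² − 1²)E_1 = 2.284×10^-19 J.
λ = hc/ΔE = (6.63×10^-34·3.00×10^8)/2.284×10^-19 = 8.71×10^-7 m = 871 nm.

λ = 871 nm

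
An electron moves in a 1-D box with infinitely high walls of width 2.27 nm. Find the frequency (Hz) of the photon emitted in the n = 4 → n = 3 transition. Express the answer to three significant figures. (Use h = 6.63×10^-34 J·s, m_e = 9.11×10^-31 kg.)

E_1 = h²/(8m_eL²) = 1.170×10^-20 J and ΔE = (4² − 3²)E_1 = 8.190×10^-20 J.
f = ΔE/h = 8.190×10^-20/6.63×10^-34 = 1.24×10^14 Hz.

f = 1.24×10^14 Hz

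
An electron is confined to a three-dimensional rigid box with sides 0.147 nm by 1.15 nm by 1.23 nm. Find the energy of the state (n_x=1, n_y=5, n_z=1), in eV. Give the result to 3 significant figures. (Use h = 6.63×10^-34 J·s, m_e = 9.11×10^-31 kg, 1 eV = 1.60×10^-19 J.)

E = 24.8 eV

For a 3D rectangular well E = (h²/8m_e)·Σ n_i²/L_i² = (6.63×10^-34)²/(8·9.11×10^-31) · [1²/(0.147 nm)² + 5²/(1.15 nm)² + 1²/(1.23 nm)²].
Evaluating gives E = 3.971×10^-18 J = 24.8 eV.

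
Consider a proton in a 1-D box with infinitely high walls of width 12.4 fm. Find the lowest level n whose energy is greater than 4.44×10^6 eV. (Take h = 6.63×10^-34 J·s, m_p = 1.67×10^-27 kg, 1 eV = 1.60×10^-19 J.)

n = 2

E_1 = h²/(8m_pL²) = 2.140×10^-13 J = 1.338×10^6 eV.
Need n² > 4.44×10^6/1.338×10^6 = 3.318, i.e. n > 1.822.
The smallest integer satisfying this is n = 2.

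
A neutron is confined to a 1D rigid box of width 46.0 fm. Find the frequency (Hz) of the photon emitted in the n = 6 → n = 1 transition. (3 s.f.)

E_1 = h²/(8m_nL²) = 1.548×10^-14 J and ΔE = (6² − 1²)E_1 = 5.418×10^-13 J.
f = ΔE/h = 5.418×10^-13/6.626×10^-34 = 8.18×10^20 Hz.

f = 8.18×10^20 Hz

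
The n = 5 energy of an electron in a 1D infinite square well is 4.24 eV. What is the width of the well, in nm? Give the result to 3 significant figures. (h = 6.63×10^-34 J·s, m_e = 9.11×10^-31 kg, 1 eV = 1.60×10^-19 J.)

L = 1.49 nm

From E_n = n²h²/(8m_eL²), L = n·h/√(8m_eE_n).
E_5 = 4.24 eV = 6.784×10^-19 J, so L = 5·6.63×10^-34/√(8·9.11×10^-31·6.784×10^-19) = 1.49×10^-9 m = 1.49 nm.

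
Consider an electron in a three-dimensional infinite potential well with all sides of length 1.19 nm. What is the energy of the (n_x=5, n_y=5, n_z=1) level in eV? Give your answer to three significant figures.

For a 3D rectangular well E = (h²/8m_e)·Σ n_i²/L_i² = (6.626×10^-34)²/(8·9.109×10^-31) · [5²/(1.19 nm)² + 5²/(1.19 nm)² + 1²/(1.19 nm)²].
Evaluating gives E = 2.170×10^-18 J = 13.5 eV.

E = 13.5 eV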